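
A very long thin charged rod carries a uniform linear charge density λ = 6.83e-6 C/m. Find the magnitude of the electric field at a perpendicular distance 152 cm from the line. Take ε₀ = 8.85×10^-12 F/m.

Coaxial Gaussian cylinder, radius r = 152 cm, length L.
Q_enc = λL, so λ_enc = 6.83×10^-6 C/m.
Since E is radial and uniform over the curved surface, Φ = E·2πrL = Q_enc/ε₀ = λ_enc L/ε₀.
E = |λ_enc|/(2πε₀r) = (6.83×10^-6)/(2π·8.85×10^-12·1.52) = 8.08×10^4 N/C.

E = 8.08×10^4 N/C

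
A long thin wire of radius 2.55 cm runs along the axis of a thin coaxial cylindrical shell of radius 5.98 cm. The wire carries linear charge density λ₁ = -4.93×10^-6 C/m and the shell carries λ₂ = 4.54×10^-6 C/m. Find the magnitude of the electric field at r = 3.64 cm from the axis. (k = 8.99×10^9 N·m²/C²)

E = 2.44e6 N/C

Coaxial Gaussian cylinder, radius r = 3.64 cm, length L (between the conductors, 2.55 cm < r < 5.98 cm).
The shell at 5.98 cm lies outside the Gaussian surface, so λ_enc = λ₁ = -4.93×10^-6 C/m.
Gauss's law: E·2πrL = λ_enc L/ε₀.
E = 2k|λ_enc|/r = 2(8.99×10^9)(4.93×10^-6)/(0.0364) = 2.44e6 N/C.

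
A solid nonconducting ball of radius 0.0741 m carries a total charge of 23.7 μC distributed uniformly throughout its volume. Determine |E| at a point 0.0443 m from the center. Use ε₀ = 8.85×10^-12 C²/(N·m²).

By spherical symmetry E is radial; choose a Gaussian sphere of radius r = 0.0443 m (r < R).
Only the charge within r is enclosed: Q_enc = Q·(r/R)³ = (23.7 μC)·(0.0443 m/0.0741 m)³ = 5.064e-6 C.
Gauss's law: E·4πr² = Q_enc/ε₀.
E = |Q_enc|/(4πε₀r²) = (5.064×10^-6)/(4π·8.85×10^-12·(0.0443)²) = 2.32e7 N/C.

|E| ≈ 2.32×10^7 N/C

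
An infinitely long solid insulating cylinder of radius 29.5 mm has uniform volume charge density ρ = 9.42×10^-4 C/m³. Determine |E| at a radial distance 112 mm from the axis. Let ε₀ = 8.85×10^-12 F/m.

|E| = 4.14e5 N/C

By cylindrical symmetry E is radial; use a coaxial Gaussian cylinder of radius 112 mm and length L (r > 29.5 mm, full cross-section enclosed).
λ_enc = ρ·πR² = (9.42×10^-4)π(0.0295)² = 2.575×10^-6 C/m.
Applying ∮E·dA = Q_enc/ε₀ with the end caps contributing no flux:
E = |λ_enc|/(2πε₀r) = (2.575e-6)/(2π·8.85×10^-12·0.112) = 4.14×10^5 N/C.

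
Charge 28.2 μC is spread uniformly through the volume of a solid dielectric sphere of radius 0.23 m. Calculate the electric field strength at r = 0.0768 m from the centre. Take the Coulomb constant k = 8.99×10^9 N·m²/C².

By spherical symmetry E is radial; choose a Gaussian sphere of radius r = 0.0768 m (r < R).
Only the charge within r is enclosed: Q_enc = Q·(r/R)³ = (28.2 μC)·(0.0768 m/0.23 m)³ = 1.05e-6 C.
Since E is radial and uniform over the Gaussian sphere, Φ = E·4πr² = Q_enc/ε₀.
E = k|Q_enc|/r² = (8.99×10^9)(1.05e-6)/(0.0768)² = 1.60×10^6 N/C.

1.60e6 N/C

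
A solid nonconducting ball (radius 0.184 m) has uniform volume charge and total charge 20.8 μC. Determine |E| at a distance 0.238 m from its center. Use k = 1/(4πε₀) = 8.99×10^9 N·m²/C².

E ≈ 3.30×10^6 V/m

Symmetry ⇒ E = E(r) r̂. Gaussian sphere of radius r = 0.238 m (r > R, so the entire charge is enclosed).
Q_enc = 20.8 μC = 2.08×10^-5 C.
Applying ∮E·dA = Q_enc/ε₀ with Φ = E(4πr²):
E = k|Q_enc|/r² = (8.99×10^9)(2.08e-5)/(0.238)² = 3.30e6 N/C.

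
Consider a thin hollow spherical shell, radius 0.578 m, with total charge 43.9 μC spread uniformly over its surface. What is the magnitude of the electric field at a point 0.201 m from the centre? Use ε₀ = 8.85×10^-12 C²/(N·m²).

Use a concentric Gaussian sphere at r = 0.201 m (inside the shell, r < 0.578 m).
All the charge is outside the Gaussian surface: Q_enc = 0, hence E = 0 everywhere inside the shell.

|E| = 0 N/C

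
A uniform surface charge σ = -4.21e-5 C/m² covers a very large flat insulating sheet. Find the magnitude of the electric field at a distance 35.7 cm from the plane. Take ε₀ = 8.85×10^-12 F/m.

Choose a cylindrical pillbox piercing the sheet, end faces (area A) parallel to it.
Only the two end caps contribute flux: Φ = 2EA. With Q_enc = σA, Gauss's law gives E = |σ|/(2ε₀).
E = |σ|/(2ε₀) = (4.21×10^-5)/(2·8.85×10^-12) = 2.38e6 N/C.

E ≈ 2.38e6 V/m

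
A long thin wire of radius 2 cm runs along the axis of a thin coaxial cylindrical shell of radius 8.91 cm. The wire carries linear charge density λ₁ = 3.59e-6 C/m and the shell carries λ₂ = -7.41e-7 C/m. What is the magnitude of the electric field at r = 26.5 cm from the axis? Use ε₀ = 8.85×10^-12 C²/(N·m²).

Coaxial Gaussian cylinder, radius r = 26.5 cm, length L (r > 8.91 cm, enclosing both).
λ_enc = λ₁ + λ₂ = (3.59×10^-6) + (-7.41×10^-7) = 2.849×10^-6 C/m.
By Gauss's law (flux through the curved wall only), E·2πrL = λ_enc L/ε₀.
E = |λ_enc|/(2πε₀r) = (2.849e-6)/(2π·8.85×10^-12·0.265) = 1.93×10^5 N/C.

E ≈ 1.93×10^5 N/C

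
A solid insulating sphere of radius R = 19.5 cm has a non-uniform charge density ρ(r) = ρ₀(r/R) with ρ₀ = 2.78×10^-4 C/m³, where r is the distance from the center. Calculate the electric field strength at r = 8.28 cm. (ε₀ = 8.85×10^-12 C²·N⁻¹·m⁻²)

Take a concentric spherical Gaussian surface of radius r = 8.28 cm (r < R).
Q_enc = ∫₀^r ρ(r')·4πr'² dr' = (4πρ₀/R) ∫₀^r r'^3 dr' = 4πρ₀ r^4/(4·R) = 2.105×10^-7 C.
By Gauss's law, ∮E·dA = E·4πr² = Q_enc/ε₀.
E = |Q_enc|/(4πε₀r²) = (2.105e-7)/(4π·8.85×10^-12·(0.0828)²) = 2.76×10^5 N/C.

|E| = 2.76e5 N/C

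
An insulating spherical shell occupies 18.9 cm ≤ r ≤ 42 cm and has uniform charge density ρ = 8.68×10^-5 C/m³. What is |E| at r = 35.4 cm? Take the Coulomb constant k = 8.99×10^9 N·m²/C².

By spherical symmetry E is radial; choose a Gaussian sphere of radius r = 35.4 cm (within the shell material, 18.9 cm < r < 42 cm).
Only the shell between 18.9 cm and r is enclosed: Q_enc = ρ·(4π/3)(r³ − a³) = (8.68×10^-5)·(4π/3)·((0.354)³ − (0.189)³) = 1.367e-5 C.
Gauss's law: E·4πr² = Q_enc/ε₀.
E = k|Q_enc|/r² = (8.99×10^9)(1.367×10^-5)/(0.354)² = 9.81×10^5 N/C.

|E| = 9.81×10^5 N/C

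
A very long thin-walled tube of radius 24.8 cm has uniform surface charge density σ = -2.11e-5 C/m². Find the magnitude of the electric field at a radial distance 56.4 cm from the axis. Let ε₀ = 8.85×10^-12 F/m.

E ≈ 1.05×10^6 N/C

Take a coaxial cylindrical Gaussian surface of radius r = 56.4 cm and length L (r > 24.8 cm).
The whole shell is enclosed: λ_enc = σ·2πR = (-2.11×10^-5)·2π·(0.248) = -3.288×10^-5 C/m.
Applying ∮E·dA = Q_enc/ε₀ with the end caps contributing no flux:
E = |λ_enc|/(2πε₀r) = (3.288e-5)/(2π·8.85×10^-12·0.564) = 1.05e6 N/C.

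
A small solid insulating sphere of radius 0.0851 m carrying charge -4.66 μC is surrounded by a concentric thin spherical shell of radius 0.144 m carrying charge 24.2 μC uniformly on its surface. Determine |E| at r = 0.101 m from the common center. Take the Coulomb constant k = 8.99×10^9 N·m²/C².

|E| = 4.11×10^6 N/C

Symmetry ⇒ E = E(r) r̂. Gaussian sphere of radius r = 0.101 m (between the bodies, 0.0851 m < r < 0.144 m).
Only the inner charge is enclosed; the outer shell contributes nothing inside itself. Q_enc = -4.66 μC = -4.66×10^-6 C.
Applying ∮E·dA = Q_enc/ε₀ with Φ = E(4πr²):
E = k|Q_enc|/r² = (8.99×10^9)(4.66×10^-6)/(0.101)² = 4.11e6 N/C.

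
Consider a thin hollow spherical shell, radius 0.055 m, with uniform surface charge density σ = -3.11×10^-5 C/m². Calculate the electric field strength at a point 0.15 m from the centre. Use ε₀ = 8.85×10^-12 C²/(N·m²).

Symmetry ⇒ E = E(r) r̂. Gaussian sphere of radius r = 0.15 m (r > 0.055 m).
The entire shell is enclosed: Q_enc = σ·4πR² = (-3.11e-5)·4π·(0.055)² = -1.182×10^-6 C.
Applying ∮E·dA = Q_enc/ε₀ with Φ = E(4πr²):
E = |Q_enc|/(4πε₀r²) = (1.182×10^-6)/(4π·8.85×10^-12·(0.15)²) = 4.72×10^5 N/C.

E ≈ 4.72e5 N/C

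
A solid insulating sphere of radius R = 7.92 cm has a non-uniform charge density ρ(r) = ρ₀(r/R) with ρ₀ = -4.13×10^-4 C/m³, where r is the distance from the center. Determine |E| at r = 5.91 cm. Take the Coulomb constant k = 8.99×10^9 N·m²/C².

Take a concentric spherical Gaussian surface of radius r = 5.91 cm (r < R).
Q_enc = ∫₀^r ρ(r')·4πr'² dr' = (4πρ₀/R) ∫₀^r r'^3 dr' = 4πρ₀ r^4/(4·R) = -1.999×10^-7 C.
By Gauss's law, ∮E·dA = E·4πr² = Q_enc/ε₀.
E = k|Q_enc|/r² = (8.99×10^9)(1.999e-7)/(0.0591)² = 5.14×10^5 N/C.

|E| ≈ 5.14e5 V/m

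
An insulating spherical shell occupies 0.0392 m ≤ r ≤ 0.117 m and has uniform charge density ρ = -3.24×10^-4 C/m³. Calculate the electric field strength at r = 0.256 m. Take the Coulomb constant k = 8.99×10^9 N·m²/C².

2.87×10^5 N/C

Use a concentric Gaussian sphere at r = 0.256 m (r > 0.117 m, enclosing the whole shell).
Q_enc = ρ·(4π/3)(b³ − a³) = (-3.24e-4)·(4π/3)·((0.117)³ − (0.0392)³) = -2.092×10^-6 C.
Since E is radial and uniform over the Gaussian sphere, Φ = E·4πr² = Q_enc/ε₀.
E = k|Q_enc|/r² = (8.99×10^9)(2.092e-6)/(0.256)² = 2.87×10^5 N/C.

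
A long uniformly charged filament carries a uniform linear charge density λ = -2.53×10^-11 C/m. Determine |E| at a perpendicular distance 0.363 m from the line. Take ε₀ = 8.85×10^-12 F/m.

Take a coaxial cylindrical Gaussian surface of radius r = 0.363 m and length L.
Q_enc = λL, so λ_enc = -2.53×10^-11 C/m.
Gauss's law: E·2πrL = λ_enc L/ε₀.
E = |λ_enc|/(2πε₀r) = (2.53×10^-11)/(2π·8.85×10^-12·0.363) = 1.25 N/C.

1.25 N/C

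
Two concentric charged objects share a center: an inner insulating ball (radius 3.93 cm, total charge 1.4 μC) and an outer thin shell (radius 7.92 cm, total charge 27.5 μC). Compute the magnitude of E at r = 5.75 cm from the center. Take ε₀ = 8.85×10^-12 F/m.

E = 3.81e6 V/m

Use a concentric Gaussian sphere at r = 5.75 cm (between the bodies, 3.93 cm < r < 7.92 cm).
Only the inner charge is enclosed; the outer shell contributes nothing inside itself. Q_enc = 1.4 μC = 1.40×10^-6 C.
Gauss's law: E·4πr² = Q_enc/ε₀.
E = |Q_enc|/(4πε₀r²) = (1.40×10^-6)/(4π·8.85×10^-12·(0.0575)²) = 3.81×10^6 N/C.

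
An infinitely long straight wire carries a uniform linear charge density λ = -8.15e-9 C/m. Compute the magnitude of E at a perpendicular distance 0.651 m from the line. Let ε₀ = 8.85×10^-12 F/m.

|E| = 225 N/C

Coaxial Gaussian cylinder, radius r = 0.651 m, length L.
Q_enc = λL, so λ_enc = -8.15×10^-9 C/m.
By Gauss's law (flux through the curved wall only), E·2πrL = λ_enc L/ε₀.
E = |λ_enc|/(2πε₀r) = (8.15e-9)/(2π·8.85×10^-12·0.651) = 225 N/C.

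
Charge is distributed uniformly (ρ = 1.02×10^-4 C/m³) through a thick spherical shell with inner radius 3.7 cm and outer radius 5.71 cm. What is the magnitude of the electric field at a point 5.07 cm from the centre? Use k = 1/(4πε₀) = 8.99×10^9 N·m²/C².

By spherical symmetry E is radial; choose a Gaussian sphere of radius r = 5.07 cm (within the shell material, 3.7 cm < r < 5.71 cm).
Only the shell between 3.7 cm and r is enclosed: Q_enc = ρ·(4π/3)(r³ − a³) = (1.02e-4)·(4π/3)·((0.0507)³ − (0.037)³) = 3.404×10^-8 C.
Applying ∮E·dA = Q_enc/ε₀ with Φ = E(4πr²):
E = k|Q_enc|/r² = (8.99×10^9)(3.404×10^-8)/(0.0507)² = 1.19×10^5 N/C.

E ≈ 1.19×10^5 N/C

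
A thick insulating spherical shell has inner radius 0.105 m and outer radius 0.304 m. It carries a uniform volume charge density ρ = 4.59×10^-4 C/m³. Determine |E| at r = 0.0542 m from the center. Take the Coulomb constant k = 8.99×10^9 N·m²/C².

By spherical symmetry E is radial; choose a Gaussian sphere of radius r = 0.0542 m (r < 0.105 m, inside the empty cavity).
Q_enc = 0 (all charge lies at larger r); Gauss's law gives E = 0.

|E| = 0 N/C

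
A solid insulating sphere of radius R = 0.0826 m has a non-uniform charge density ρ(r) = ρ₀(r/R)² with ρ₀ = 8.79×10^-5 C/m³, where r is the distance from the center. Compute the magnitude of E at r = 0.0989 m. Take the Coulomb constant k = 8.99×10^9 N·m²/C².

1.14e5 N/C

Take a concentric spherical Gaussian surface of radius r = 0.0989 m (r > R, all charge enclosed).
Q_enc = 4π ∫₀^R ρ₀(r'/R)^2 r'² dr' = 4πρ₀R³/5 = 1.245×10^-7 C.
By Gauss's law, ∮E·dA = E·4πr² = Q_enc/ε₀.
E = k|Q_enc|/r² = (8.99×10^9)(1.245×10^-7)/(0.0989)² = 1.14e5 N/C.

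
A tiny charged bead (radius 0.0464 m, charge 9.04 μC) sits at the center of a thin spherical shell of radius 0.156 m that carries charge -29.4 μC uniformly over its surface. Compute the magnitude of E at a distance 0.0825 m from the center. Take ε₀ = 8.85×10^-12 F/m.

Symmetry ⇒ E = E(r) r̂. Gaussian sphere of radius r = 0.0825 m (between the bodies, 0.0464 m < r < 0.156 m).
Only the inner charge is enclosed; the outer shell contributes nothing inside itself. Q_enc = 9.04 μC = 9.04×10^-6 C.
Applying ∮E·dA = Q_enc/ε₀ with Φ = E(4πr²):
E = |Q_enc|/(4πε₀r²) = (9.04×10^-6)/(4π·8.85×10^-12·(0.0825)²) = 1.19e7 N/C.

|E| ≈ 1.19e7 N/C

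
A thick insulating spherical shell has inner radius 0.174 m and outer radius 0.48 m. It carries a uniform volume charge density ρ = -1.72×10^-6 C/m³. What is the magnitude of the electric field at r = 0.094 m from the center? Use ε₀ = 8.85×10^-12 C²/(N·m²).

|E| = 0 N/C

Use a concentric Gaussian sphere at r = 0.094 m (r < 0.174 m, inside the empty cavity).
Q_enc = 0 (all charge lies at larger r); Gauss's law gives E = 0.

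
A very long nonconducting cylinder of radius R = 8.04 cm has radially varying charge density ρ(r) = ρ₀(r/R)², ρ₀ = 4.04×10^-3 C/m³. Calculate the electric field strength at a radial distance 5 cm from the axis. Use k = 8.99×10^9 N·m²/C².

Coaxial Gaussian cylinder, radius r = 5 cm, length L (r < R).
λ_enc = ∫₀^r ρ(r')·2πr' dr' = (2πρ₀/R²)·r^4/4 = 6.136e-6 C/m.
Applying ∮E·dA = Q_enc/ε₀ with the end caps contributing no flux:
E = 2k|λ_enc|/r = 2(8.99×10^9)(6.136×10^-6)/(0.05) = 2.21×10^6 N/C.

|E| = 2.21×10^6 N/C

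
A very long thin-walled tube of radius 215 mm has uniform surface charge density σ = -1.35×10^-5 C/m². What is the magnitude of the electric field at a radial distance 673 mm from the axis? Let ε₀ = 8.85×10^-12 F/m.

|E| ≈ 4.87×10^5 N/C

Coaxial Gaussian cylinder, radius r = 673 mm, length L (r > 215 mm).
The whole shell is enclosed: λ_enc = σ·2πR = (-1.35×10^-5)·2π·(0.215) = -1.824e-5 C/m.
Gauss's law: E·2πrL = λ_enc L/ε₀.
E = |λ_enc|/(2πε₀r) = (1.824×10^-5)/(2π·8.85×10^-12·0.673) = 4.87×10^5 N/C.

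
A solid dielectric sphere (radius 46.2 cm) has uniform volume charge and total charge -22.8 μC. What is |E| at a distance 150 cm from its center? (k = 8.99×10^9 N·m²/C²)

Use a concentric Gaussian sphere at r = 150 cm (r > R, so the entire charge is enclosed).
Q_enc = -22.8 μC = -2.28e-5 C.
Applying ∮E·dA = Q_enc/ε₀ with Φ = E(4πr²):
E = k|Q_enc|/r² = (8.99×10^9)(2.28e-5)/(1.5)² = 9.11×10^4 N/C.

E = 9.11×10^4 V/m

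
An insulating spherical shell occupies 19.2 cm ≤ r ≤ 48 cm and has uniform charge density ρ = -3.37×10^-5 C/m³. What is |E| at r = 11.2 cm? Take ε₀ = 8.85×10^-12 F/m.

E = 0 (no enclosed charge)

Take a concentric spherical Gaussian surface of radius r = 11.2 cm (r < 19.2 cm, inside the empty cavity).
Q_enc = 0 (all charge lies at larger r); Gauss's law gives E = 0.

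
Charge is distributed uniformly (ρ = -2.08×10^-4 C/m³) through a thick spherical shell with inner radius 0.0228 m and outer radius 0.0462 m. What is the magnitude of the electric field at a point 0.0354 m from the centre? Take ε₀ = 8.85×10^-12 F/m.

By spherical symmetry E is radial; choose a Gaussian sphere of radius r = 0.0354 m (within the shell material, 0.0228 m < r < 0.0462 m).
Enclosed charge is the volume from a to r: Q_enc = (4π/3)ρ(r³ − a³) = -2.832e-8 C.
By Gauss's law, ∮E·dA = E·4πr² = Q_enc/ε₀.
E = |Q_enc|/(4πε₀r²) = (2.832×10^-8)/(4π·8.85×10^-12·(0.0354)²) = 2.03e5 N/C.

|E| = 2.03×10^5 V/m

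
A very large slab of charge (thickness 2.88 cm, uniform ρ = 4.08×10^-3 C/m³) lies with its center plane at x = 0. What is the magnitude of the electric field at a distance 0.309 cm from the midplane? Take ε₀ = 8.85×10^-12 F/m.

By symmetry E is perpendicular to the slab. A Gaussian pillbox from −0.309 cm to +0.309 cm (face area A) lies entirely within the slab.
Q_enc = ρ·(2x)·A and flux = 2EA, so 2EA = 2ρxA/ε₀ ⇒ E = |ρ|x/ε₀.
E = (4.08×10^-3)(0.00309)/(8.85×10^-12) = 1.42×10^6 N/C.

E = 1.42×10^6 V/m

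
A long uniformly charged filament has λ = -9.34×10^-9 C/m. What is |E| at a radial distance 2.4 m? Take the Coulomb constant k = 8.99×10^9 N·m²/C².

Take a coaxial cylindrical Gaussian surface of radius r = 2.4 m and length L.
Q_enc = λL, so λ_enc = -9.34e-9 C/m.
Applying ∮E·dA = Q_enc/ε₀ with the end caps contributing no flux:
E = 2k|λ_enc|/r = 2(8.99×10^9)(9.34×10^-9)/(2.4) = 70 N/C.

70 V/m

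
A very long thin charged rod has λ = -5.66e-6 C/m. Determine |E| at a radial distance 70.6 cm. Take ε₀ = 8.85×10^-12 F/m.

E ≈ 1.44×10^5 N/C

Take a coaxial cylindrical Gaussian surface of radius r = 70.6 cm and length L.
Q_enc = λL, so λ_enc = -5.66e-6 C/m.
Gauss's law: E·2πrL = λ_enc L/ε₀.
E = |λ_enc|/(2πε₀r) = (5.66×10^-6)/(2π·8.85×10^-12·0.706) = 1.44×10^5 N/C.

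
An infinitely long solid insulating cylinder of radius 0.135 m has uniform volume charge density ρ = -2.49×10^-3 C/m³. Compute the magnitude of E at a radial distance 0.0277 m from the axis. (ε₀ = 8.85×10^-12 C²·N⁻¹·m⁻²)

Take a coaxial cylindrical Gaussian surface of radius r = 0.0277 m and length L (r < R).
Enclosed charge per unit length: λ_enc = ρ·πr² = (-2.49×10^-3)π(0.0277)² = -6.002e-6 C/m.
Applying ∮E·dA = Q_enc/ε₀ with the end caps contributing no flux:
E = |λ_enc|/(2πε₀r) = (6.002e-6)/(2π·8.85×10^-12·0.0277) = 3.90×10^6 N/C.

E ≈ 3.90×10^6 N/C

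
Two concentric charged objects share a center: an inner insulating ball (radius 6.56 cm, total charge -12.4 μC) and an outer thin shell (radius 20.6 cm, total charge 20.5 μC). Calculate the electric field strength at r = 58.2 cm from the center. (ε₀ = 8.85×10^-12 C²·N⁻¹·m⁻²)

Use a concentric Gaussian sphere at r = 58.2 cm (r > 20.6 cm, enclosing both).
Q_enc = (-12.4 μC) + (20.5 μC) = 8.10×10^-6 C.
By Gauss's law, ∮E·dA = E·4πr² = Q_enc/ε₀.
E = |Q_enc|/(4πε₀r²) = (8.10×10^-6)/(4π·8.85×10^-12·(0.582)²) = 2.15e5 N/C.

|E| ≈ 2.15×10^5 N/C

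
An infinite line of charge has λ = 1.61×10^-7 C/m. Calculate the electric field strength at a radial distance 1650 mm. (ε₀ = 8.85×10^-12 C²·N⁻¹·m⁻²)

|E| ≈ 1.75e3 N/C

Take a coaxial cylindrical Gaussian surface of radius r = 1650 mm and length L.
Q_enc = λL, so λ_enc = 1.61×10^-7 C/m.
Since E is radial and uniform over the curved surface, Φ = E·2πrL = Q_enc/ε₀ = λ_enc L/ε₀.
E = |λ_enc|/(2πε₀r) = (1.61e-7)/(2π·8.85×10^-12·1.65) = 1.75×10^3 N/C.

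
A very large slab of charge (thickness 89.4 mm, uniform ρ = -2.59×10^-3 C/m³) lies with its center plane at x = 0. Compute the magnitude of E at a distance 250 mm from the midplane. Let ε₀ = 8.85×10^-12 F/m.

|E| = 1.31×10^7 N/C

The point |x| = 250 mm lies outside the slab (half-thickness 0.0447 m). A symmetric pillbox spanning the full slab encloses Q_enc = ρ·d·A.
Flux = 2EA ⇒ E = |ρ|d/(2ε₀), independent of distance outside.
E = (2.59e-3)(0.0894)/(2·8.85×10^-12) = 1.31×10^7 N/C.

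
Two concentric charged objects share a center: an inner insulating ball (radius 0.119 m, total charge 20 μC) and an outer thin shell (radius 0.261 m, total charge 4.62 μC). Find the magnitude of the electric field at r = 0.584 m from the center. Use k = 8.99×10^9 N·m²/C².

By spherical symmetry E is radial; choose a Gaussian sphere of radius r = 0.584 m (r > 0.261 m, enclosing both).
Q_enc = (20 μC) + (4.62 μC) = 2.462×10^-5 C.
Gauss's law: E·4πr² = Q_enc/ε₀.
E = k|Q_enc|/r² = (8.99×10^9)(2.462e-5)/(0.584)² = 6.49×10^5 N/C.

|E| ≈ 6.49×10^5 V/m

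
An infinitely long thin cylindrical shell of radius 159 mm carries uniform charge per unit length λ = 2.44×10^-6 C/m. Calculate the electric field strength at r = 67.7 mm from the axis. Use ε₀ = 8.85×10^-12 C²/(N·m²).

|E| = 0 N/C

Coaxial Gaussian cylinder, radius r = 67.7 mm, length L (r < 159 mm, inside the shell).
No charge is enclosed, so Gauss's law gives E·2πrL = 0 ⇒ E = 0.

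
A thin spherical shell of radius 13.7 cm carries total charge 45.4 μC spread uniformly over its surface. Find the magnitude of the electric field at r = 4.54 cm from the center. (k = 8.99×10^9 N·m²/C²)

By spherical symmetry E is radial; choose a Gaussian sphere of radius r = 4.54 cm (inside the shell, r < 13.7 cm).
All the charge is outside the Gaussian surface: Q_enc = 0, hence E = 0 everywhere inside the shell.

E = 0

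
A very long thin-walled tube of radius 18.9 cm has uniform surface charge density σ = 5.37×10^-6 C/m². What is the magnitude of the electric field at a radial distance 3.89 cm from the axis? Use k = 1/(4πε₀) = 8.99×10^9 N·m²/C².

Choose a coaxial cylinder of radius r = 3.89 cm (arbitrary length L) as the Gaussian surface (r < 18.9 cm, inside the shell).
No charge is enclosed, so Gauss's law gives E·2πrL = 0 ⇒ E = 0.

E = 0 (no enclosed charge)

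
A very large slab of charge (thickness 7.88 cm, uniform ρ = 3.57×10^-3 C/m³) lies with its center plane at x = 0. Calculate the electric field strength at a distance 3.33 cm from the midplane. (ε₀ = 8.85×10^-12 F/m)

By symmetry E is perpendicular to the slab. A Gaussian pillbox from −3.33 cm to +3.33 cm (face area A) lies entirely within the slab.
Q_enc = ρ·(2x)·A and flux = 2EA, so 2EA = 2ρxA/ε₀ ⇒ E = |ρ|x/ε₀.
E = (3.57×10^-3)(0.0333)/(8.85×10^-12) = 1.34×10^7 N/C.

|E| = 1.34×10^7 N/C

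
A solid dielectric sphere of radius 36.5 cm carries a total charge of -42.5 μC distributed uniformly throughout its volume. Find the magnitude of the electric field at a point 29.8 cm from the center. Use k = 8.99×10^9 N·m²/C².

Use a concentric Gaussian sphere at r = 29.8 cm (r < R).
Only the charge within r is enclosed: Q_enc = Q·(r/R)³ = (-42.5 μC)·(29.8 cm/36.5 cm)³ = -2.313×10^-5 C.
Gauss's law: E·4πr² = Q_enc/ε₀.
E = k|Q_enc|/r² = (8.99×10^9)(2.313e-5)/(0.298)² = 2.34×10^6 N/C.

|E| ≈ 2.34×10^6 V/m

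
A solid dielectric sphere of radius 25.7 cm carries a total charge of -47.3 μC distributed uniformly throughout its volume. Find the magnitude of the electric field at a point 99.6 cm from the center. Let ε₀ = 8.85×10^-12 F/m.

|E| ≈ 4.29×10^5 N/C

Symmetry ⇒ E = E(r) r̂. Gaussian sphere of radius r = 99.6 cm (r > R, so the entire charge is enclosed).
Q_enc = -47.3 μC = -4.73×10^-5 C.
Gauss's law: E·4πr² = Q_enc/ε₀.
E = |Q_enc|/(4πε₀r²) = (4.73×10^-5)/(4π·8.85×10^-12·(0.996)²) = 4.29×10^5 N/C.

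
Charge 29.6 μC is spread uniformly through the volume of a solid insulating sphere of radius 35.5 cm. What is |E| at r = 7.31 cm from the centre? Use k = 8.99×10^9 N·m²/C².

Symmetry ⇒ E = E(r) r̂. Gaussian sphere of radius r = 7.31 cm (r < R).
For a uniform sphere the enclosed fraction is (r/R)³, so Q_enc = (29.6 μC)(0.0731/0.355)³ = 2.584×10^-7 C.
By Gauss's law, ∮E·dA = E·4πr² = Q_enc/ε₀.
E = k|Q_enc|/r² = (8.99×10^9)(2.584×10^-7)/(0.0731)² = 4.35×10^5 N/C.

|E| = 4.35e5 V/m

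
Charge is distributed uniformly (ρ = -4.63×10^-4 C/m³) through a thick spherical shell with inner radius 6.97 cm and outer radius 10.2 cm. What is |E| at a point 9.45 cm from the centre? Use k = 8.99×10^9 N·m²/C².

By spherical symmetry E is radial; choose a Gaussian sphere of radius r = 9.45 cm (within the shell material, 6.97 cm < r < 10.2 cm).
Enclosed charge is the volume from a to r: Q_enc = (4π/3)ρ(r³ − a³) = -9.80×10^-7 C.
Since E is radial and uniform over the Gaussian sphere, Φ = E·4πr² = Q_enc/ε₀.
E = k|Q_enc|/r² = (8.99×10^9)(9.80×10^-7)/(0.0945)² = 9.87×10^5 N/C.

|E| ≈ 9.87e5 N/C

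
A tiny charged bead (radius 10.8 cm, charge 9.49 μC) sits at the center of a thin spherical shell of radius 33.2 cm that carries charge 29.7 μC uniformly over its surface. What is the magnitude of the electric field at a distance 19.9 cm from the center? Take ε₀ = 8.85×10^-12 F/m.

|E| = 2.15×10^6 N/C

By spherical symmetry E is radial; choose a Gaussian sphere of radius r = 19.9 cm (between the bodies, 10.8 cm < r < 33.2 cm).
The shell at 33.2 cm lies outside the Gaussian surface, so Q_enc = 9.49 μC = 9.49×10^-6 C.
Since E is radial and uniform over the Gaussian sphere, Φ = E·4πr² = Q_enc/ε₀.
E = |Q_enc|/(4πε₀r²) = (9.49e-6)/(4π·8.85×10^-12·(0.199)²) = 2.15e6 N/C.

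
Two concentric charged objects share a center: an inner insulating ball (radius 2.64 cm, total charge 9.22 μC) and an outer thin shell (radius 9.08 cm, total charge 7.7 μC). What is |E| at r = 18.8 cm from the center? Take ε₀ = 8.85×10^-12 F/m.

4.30×10^6 V/m

Symmetry ⇒ E = E(r) r̂. Gaussian sphere of radius r = 18.8 cm (r > 9.08 cm, enclosing both).
Q_enc = (9.22 μC) + (7.7 μC) = 1.692×10^-5 C.
Since E is radial and uniform over the Gaussian sphere, Φ = E·4πr² = Q_enc/ε₀.
E = |Q_enc|/(4πε₀r²) = (1.692e-5)/(4π·8.85×10^-12·(0.188)²) = 4.30×10^6 N/C.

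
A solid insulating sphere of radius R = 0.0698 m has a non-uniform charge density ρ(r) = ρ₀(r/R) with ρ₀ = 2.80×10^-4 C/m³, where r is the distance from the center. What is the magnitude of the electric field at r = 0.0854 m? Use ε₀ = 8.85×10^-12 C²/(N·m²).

3.69e5 V/m

Take a concentric spherical Gaussian surface of radius r = 0.0854 m (r > R, all charge enclosed).
Q_enc = 4π ∫₀^R ρ₀(r'/R)^1 r'² dr' = 4πρ₀R³/4 = 2.991×10^-7 C.
Applying ∮E·dA = Q_enc/ε₀ with Φ = E(4πr²):
E = |Q_enc|/(4πε₀r²) = (2.991×10^-7)/(4π·8.85×10^-12·(0.0854)²) = 3.69×10^5 N/C.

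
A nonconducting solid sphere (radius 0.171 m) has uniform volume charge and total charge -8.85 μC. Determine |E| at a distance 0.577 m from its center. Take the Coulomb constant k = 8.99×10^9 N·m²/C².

2.39e5 V/m

Use a concentric Gaussian sphere at r = 0.577 m (r > R, so the entire charge is enclosed).
Q_enc = -8.85 μC = -8.85×10^-6 C.
Applying ∮E·dA = Q_enc/ε₀ with Φ = E(4πr²):
E = k|Q_enc|/r² = (8.99×10^9)(8.85×10^-6)/(0.577)² = 2.39×10^5 N/C.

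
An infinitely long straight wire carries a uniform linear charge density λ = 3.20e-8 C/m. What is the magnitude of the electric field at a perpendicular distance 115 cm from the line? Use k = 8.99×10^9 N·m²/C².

By cylindrical symmetry E is radial; use a coaxial Gaussian cylinder of radius 115 cm and length L.
Q_enc = λL, so λ_enc = 3.20×10^-8 C/m.
Applying ∮E·dA = Q_enc/ε₀ with the end caps contributing no flux:
E = 2k|λ_enc|/r = 2(8.99×10^9)(3.20e-8)/(1.15) = 500 N/C.

|E| ≈ 500 N/C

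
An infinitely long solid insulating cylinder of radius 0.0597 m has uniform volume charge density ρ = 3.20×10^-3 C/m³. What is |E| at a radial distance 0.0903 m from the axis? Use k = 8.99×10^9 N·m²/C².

E = 7.13×10^6 N/C

Choose a coaxial cylinder of radius r = 0.0903 m (arbitrary length L) as the Gaussian surface (r > 0.0597 m, full cross-section enclosed).
λ_enc = ρ·πR² = (3.20×10^-3)π(0.0597)² = 3.583×10^-5 C/m.
Gauss's law: E·2πrL = λ_enc L/ε₀.
E = 2k|λ_enc|/r = 2(8.99×10^9)(3.583×10^-5)/(0.0903) = 7.13×10^6 N/C.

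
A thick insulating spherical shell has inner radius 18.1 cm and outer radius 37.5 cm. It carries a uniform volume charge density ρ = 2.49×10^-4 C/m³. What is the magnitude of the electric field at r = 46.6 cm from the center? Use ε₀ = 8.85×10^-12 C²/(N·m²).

E ≈ 2.02e6 V/m

By spherical symmetry E is radial; choose a Gaussian sphere of radius r = 46.6 cm (r > 37.5 cm, enclosing the whole shell).
Q_enc = ρ·(4π/3)(b³ − a³) = (2.49e-4)·(4π/3)·((0.375)³ − (0.181)³) = 4.882e-5 C.
Since E is radial and uniform over the Gaussian sphere, Φ = E·4πr² = Q_enc/ε₀.
E = |Q_enc|/(4πε₀r²) = (4.882×10^-5)/(4π·8.85×10^-12·(0.466)²) = 2.02×10^6 N/C.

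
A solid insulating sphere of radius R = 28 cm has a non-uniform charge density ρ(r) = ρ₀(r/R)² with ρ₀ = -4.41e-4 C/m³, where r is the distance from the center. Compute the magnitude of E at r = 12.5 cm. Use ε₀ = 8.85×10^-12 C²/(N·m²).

E ≈ 2.48e5 N/C

Take a concentric spherical Gaussian surface of radius r = 12.5 cm (r < R).
Q_enc = ∫₀^r ρ(r')·4πr'² dr' = (4πρ₀/R²) ∫₀^r r'^4 dr' = 4πρ₀ r^5/(5·R²) = -4.314e-7 C.
By Gauss's law, ∮E·dA = E·4πr² = Q_enc/ε₀.
E = |Q_enc|/(4πε₀r²) = (4.314e-7)/(4π·8.85×10^-12·(0.125)²) = 2.48e5 N/C.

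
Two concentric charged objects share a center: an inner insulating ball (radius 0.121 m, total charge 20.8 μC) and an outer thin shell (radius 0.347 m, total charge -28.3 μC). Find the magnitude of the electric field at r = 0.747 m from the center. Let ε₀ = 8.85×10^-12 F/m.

|E| = 1.21e5 N/C

Use a concentric Gaussian sphere at r = 0.747 m (r > 0.347 m, enclosing both).
Q_enc = (20.8 μC) + (-28.3 μC) = -7.50×10^-6 C.
Applying ∮E·dA = Q_enc/ε₀ with Φ = E(4πr²):
E = |Q_enc|/(4πε₀r²) = (7.50×10^-6)/(4π·8.85×10^-12·(0.747)²) = 1.21×10^5 N/C.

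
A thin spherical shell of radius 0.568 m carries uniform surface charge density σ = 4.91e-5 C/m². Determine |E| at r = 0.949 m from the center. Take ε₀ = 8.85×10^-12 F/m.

E ≈ 1.99×10^6 V/m

By spherical symmetry E is radial; choose a Gaussian sphere of radius r = 0.949 m (r > 0.568 m).
The entire shell is enclosed: Q_enc = σ·4πR² = (4.91e-5)·4π·(0.568)² = 1.991e-4 C.
Applying ∮E·dA = Q_enc/ε₀ with Φ = E(4πr²):
E = |Q_enc|/(4πε₀r²) = (1.991×10^-4)/(4π·8.85×10^-12·(0.949)²) = 1.99e6 N/C.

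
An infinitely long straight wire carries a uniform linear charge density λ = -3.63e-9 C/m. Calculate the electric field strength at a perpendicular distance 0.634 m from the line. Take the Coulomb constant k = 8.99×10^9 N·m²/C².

103 V/m

Coaxial Gaussian cylinder, radius r = 0.634 m, length L.
Q_enc = λL, so λ_enc = -3.63×10^-9 C/m.
Since E is radial and uniform over the curved surface, Φ = E·2πrL = Q_enc/ε₀ = λ_enc L/ε₀.
E = 2k|λ_enc|/r = 2(8.99×10^9)(3.63×10^-9)/(0.634) = 103 N/C.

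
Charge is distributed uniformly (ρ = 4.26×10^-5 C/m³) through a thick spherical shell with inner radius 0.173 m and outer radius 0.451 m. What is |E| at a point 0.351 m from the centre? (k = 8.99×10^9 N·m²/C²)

|E| = 4.96×10^5 N/C

Take a concentric spherical Gaussian surface of radius r = 0.351 m (within the shell material, 0.173 m < r < 0.451 m).
Only the shell between 0.173 m and r is enclosed: Q_enc = ρ·(4π/3)(r³ − a³) = (4.26×10^-5)·(4π/3)·((0.351)³ − (0.173)³) = 6.793e-6 C.
Applying ∮E·dA = Q_enc/ε₀ with Φ = E(4πr²):
E = k|Q_enc|/r² = (8.99×10^9)(6.793e-6)/(0.351)² = 4.96×10^5 N/C.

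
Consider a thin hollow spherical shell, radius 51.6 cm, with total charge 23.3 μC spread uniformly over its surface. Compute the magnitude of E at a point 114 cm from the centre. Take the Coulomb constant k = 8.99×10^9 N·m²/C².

Symmetry ⇒ E = E(r) r̂. Gaussian sphere of radius r = 114 cm (r > 51.6 cm).
The entire shell is enclosed: Q_enc = 2.33×10^-5 C.
Applying ∮E·dA = Q_enc/ε₀ with Φ = E(4πr²):
E = k|Q_enc|/r² = (8.99×10^9)(2.33×10^-5)/(1.14)² = 1.61e5 N/C.

E = 1.61×10^5 N/C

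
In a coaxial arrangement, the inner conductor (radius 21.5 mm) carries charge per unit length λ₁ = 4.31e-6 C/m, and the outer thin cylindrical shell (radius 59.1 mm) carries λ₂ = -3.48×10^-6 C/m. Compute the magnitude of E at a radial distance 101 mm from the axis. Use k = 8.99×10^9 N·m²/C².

Coaxial Gaussian cylinder, radius r = 101 mm, length L (r > 59.1 mm, enclosing both).
λ_enc = λ₁ + λ₂ = (4.31×10^-6) + (-3.48×10^-6) = 8.30×10^-7 C/m.
Gauss's law: E·2πrL = λ_enc L/ε₀.
E = 2k|λ_enc|/r = 2(8.99×10^9)(8.30e-7)/(0.101) = 1.48×10^5 N/C.

E ≈ 1.48×10^5 N/C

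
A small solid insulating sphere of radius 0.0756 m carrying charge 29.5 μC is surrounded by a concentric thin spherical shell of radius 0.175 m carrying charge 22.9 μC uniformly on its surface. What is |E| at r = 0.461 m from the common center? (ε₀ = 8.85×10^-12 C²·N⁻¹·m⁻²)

Take a concentric spherical Gaussian surface of radius r = 0.461 m (r > 0.175 m, enclosing both).
Q_enc = (29.5 μC) + (22.9 μC) = 5.24×10^-5 C.
Since E is radial and uniform over the Gaussian sphere, Φ = E·4πr² = Q_enc/ε₀.
E = |Q_enc|/(4πε₀r²) = (5.24×10^-5)/(4π·8.85×10^-12·(0.461)²) = 2.22e6 N/C.

E = 2.22×10^6 V/m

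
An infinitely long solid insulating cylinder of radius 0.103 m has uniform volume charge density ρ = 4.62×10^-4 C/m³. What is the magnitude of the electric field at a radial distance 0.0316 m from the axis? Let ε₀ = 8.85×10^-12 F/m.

E = 8.25e5 V/m

Choose a coaxial cylinder of radius r = 0.0316 m (arbitrary length L) as the Gaussian surface (r < R).
Charge inside radius r per length L is ρ·πr²·L, so λ_enc = ρπr² = 1.449e-6 C/m.
Applying ∮E·dA = Q_enc/ε₀ with the end caps contributing no flux:
E = |λ_enc|/(2πε₀r) = (1.449×10^-6)/(2π·8.85×10^-12·0.0316) = 8.25×10^5 N/C.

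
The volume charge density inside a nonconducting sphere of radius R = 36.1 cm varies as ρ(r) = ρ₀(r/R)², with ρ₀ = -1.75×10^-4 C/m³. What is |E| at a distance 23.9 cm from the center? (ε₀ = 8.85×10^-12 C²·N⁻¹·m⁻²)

Symmetry ⇒ E = E(r) r̂. Gaussian sphere of radius r = 23.9 cm (r < R).
Q_enc = ∫₀^r ρ(r')·4πr'² dr' = (4πρ₀/R²) ∫₀^r r'^4 dr' = 4πρ₀ r^5/(5·R²) = -2.632×10^-6 C.
By Gauss's law, ∮E·dA = E·4πr² = Q_enc/ε₀.
E = |Q_enc|/(4πε₀r²) = (2.632×10^-6)/(4π·8.85×10^-12·(0.239)²) = 4.14e5 N/C.

E = 4.14×10^5 N/C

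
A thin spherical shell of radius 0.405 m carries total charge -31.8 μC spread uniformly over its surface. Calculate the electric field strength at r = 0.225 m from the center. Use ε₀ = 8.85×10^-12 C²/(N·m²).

Symmetry ⇒ E = E(r) r̂. Gaussian sphere of radius r = 0.225 m (inside the shell, r < 0.405 m).
No charge lies within this surface, so Q_enc = 0 and Gauss's law gives E·4πr² = 0 ⇒ E = 0.

E = 0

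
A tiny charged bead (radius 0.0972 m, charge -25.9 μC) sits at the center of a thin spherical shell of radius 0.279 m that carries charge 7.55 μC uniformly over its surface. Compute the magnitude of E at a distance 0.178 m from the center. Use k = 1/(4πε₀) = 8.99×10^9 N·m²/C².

|E| = 7.35e6 V/m

By spherical symmetry E is radial; choose a Gaussian sphere of radius r = 0.178 m (between the bodies, 0.0972 m < r < 0.279 m).
Only the inner charge is enclosed; the outer shell contributes nothing inside itself. Q_enc = -25.9 μC = -2.59×10^-5 C.
Gauss's law: E·4πr² = Q_enc/ε₀.
E = k|Q_enc|/r² = (8.99×10^9)(2.59×10^-5)/(0.178)² = 7.35×10^6 N/C.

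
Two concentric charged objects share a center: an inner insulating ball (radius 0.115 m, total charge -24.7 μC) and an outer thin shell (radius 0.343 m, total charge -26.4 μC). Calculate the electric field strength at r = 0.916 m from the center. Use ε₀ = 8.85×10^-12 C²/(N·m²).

5.48×10^5 N/C

By spherical symmetry E is radial; choose a Gaussian sphere of radius r = 0.916 m (r > 0.343 m, enclosing both).
Q_enc = (-24.7 μC) + (-26.4 μC) = -5.11e-5 C.
By Gauss's law, ∮E·dA = E·4πr² = Q_enc/ε₀.
E = |Q_enc|/(4πε₀r²) = (5.11×10^-5)/(4π·8.85×10^-12·(0.916)²) = 5.48×10^5 N/C.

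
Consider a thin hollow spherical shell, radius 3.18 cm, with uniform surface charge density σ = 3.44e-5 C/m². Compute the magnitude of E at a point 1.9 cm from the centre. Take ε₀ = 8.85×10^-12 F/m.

E = 0

Take a concentric spherical Gaussian surface of radius r = 1.9 cm (inside the shell, r < 3.18 cm).
No charge lies within this surface, so Q_enc = 0 and Gauss's law gives E·4πr² = 0 ⇒ E = 0.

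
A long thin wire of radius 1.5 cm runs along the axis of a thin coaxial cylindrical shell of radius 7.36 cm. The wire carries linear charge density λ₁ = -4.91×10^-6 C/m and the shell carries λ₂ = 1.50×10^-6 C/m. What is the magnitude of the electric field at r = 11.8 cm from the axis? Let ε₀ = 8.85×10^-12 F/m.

E = 5.20e5 N/C

Choose a coaxial cylinder of radius r = 11.8 cm (arbitrary length L) as the Gaussian surface (r > 7.36 cm, enclosing both).
λ_enc = λ₁ + λ₂ = (-4.91×10^-6) + (1.50×10^-6) = -3.41e-6 C/m.
Gauss's law: E·2πrL = λ_enc L/ε₀.
E = |λ_enc|/(2πε₀r) = (3.41×10^-6)/(2π·8.85×10^-12·0.118) = 5.20×10^5 N/C.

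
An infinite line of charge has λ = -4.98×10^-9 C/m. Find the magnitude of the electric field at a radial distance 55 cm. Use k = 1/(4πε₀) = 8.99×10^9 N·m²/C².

163 V/m

Coaxial Gaussian cylinder, radius r = 55 cm, length L.
Q_enc = λL, so λ_enc = -4.98×10^-9 C/m.
Applying ∮E·dA = Q_enc/ε₀ with the end caps contributing no flux:
E = 2k|λ_enc|/r = 2(8.99×10^9)(4.98e-9)/(0.55) = 163 N/C.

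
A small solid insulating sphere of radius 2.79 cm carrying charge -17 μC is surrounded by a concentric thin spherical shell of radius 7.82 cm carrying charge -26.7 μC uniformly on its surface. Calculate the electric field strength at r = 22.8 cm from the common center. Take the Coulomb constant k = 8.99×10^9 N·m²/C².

Take a concentric spherical Gaussian surface of radius r = 22.8 cm (r > 7.82 cm, enclosing both).
Q_enc = (-17 μC) + (-26.7 μC) = -4.37e-5 C.
Since E is radial and uniform over the Gaussian sphere, Φ = E·4πr² = Q_enc/ε₀.
E = k|Q_enc|/r² = (8.99×10^9)(4.37×10^-5)/(0.228)² = 7.56×10^6 N/C.

|E| = 7.56×10^6 N/C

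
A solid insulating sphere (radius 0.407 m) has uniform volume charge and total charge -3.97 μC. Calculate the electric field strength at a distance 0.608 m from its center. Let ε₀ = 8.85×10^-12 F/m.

|E| ≈ 9.66×10^4 V/m

Take a concentric spherical Gaussian surface of radius r = 0.608 m (r > R, so the entire charge is enclosed).
Q_enc = -3.97 μC = -3.97e-6 C.
Since E is radial and uniform over the Gaussian sphere, Φ = E·4πr² = Q_enc/ε₀.
E = |Q_enc|/(4πε₀r²) = (3.97e-6)/(4π·8.85×10^-12·(0.608)²) = 9.66×10^4 N/C.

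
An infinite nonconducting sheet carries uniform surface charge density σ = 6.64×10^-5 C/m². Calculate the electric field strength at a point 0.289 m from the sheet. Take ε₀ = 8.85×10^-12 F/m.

By planar symmetry E is perpendicular to the sheet and uniform; use a Gaussian pillbox with flat faces of area A on each side of the sheet.
Flux Φ = 2EA and Q_enc = σA, so 2EA = σA/ε₀ ⇒ E = |σ|/(2ε₀), independent of distance.
E = |σ|/(2ε₀) = (6.64×10^-5)/(2·8.85×10^-12) = 3.75×10^6 N/C.

3.75e6 N/C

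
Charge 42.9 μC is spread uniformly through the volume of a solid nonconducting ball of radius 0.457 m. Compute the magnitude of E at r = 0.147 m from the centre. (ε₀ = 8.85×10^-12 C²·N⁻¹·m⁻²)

E = 5.94×10^5 V/m

Use a concentric Gaussian sphere at r = 0.147 m (r < R).
Only the charge within r is enclosed: Q_enc = Q·(r/R)³ = (42.9 μC)·(0.147 m/0.457 m)³ = 1.428×10^-6 C.
Gauss's law: E·4πr² = Q_enc/ε₀.
E = |Q_enc|/(4πε₀r²) = (1.428×10^-6)/(4π·8.85×10^-12·(0.147)²) = 5.94×10^5 N/C.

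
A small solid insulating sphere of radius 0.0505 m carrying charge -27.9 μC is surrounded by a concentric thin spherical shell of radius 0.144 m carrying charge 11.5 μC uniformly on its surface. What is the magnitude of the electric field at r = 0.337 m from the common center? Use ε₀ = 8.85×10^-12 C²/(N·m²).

By spherical symmetry E is radial; choose a Gaussian sphere of radius r = 0.337 m (r > 0.144 m, enclosing both).
Q_enc = (-27.9 μC) + (11.5 μC) = -1.64×10^-5 C.
Since E is radial and uniform over the Gaussian sphere, Φ = E·4πr² = Q_enc/ε₀.
E = |Q_enc|/(4πε₀r²) = (1.64×10^-5)/(4π·8.85×10^-12·(0.337)²) = 1.30e6 N/C.

1.30×10^6 V/m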